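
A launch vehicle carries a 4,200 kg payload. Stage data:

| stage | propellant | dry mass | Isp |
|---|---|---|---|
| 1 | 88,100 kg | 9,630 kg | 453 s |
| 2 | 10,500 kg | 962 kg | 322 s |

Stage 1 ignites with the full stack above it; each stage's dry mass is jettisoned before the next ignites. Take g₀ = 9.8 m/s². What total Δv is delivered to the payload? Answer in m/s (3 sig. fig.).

Ignition mass of stage 1 = 88,100+9,630 + 10,500+962 + 4,200 = 113,392 kg.
Stage 1: m₀ = 113,392 kg, m_f = 113,392 − 88,100 = 25,292 kg; Δv = 453×9.8×ln(4.483) = 4439.4×1.5004 ≈ 6661 m/s.
Stage 2: m₀ = 15,662 kg, m_f = 15,662 − 10,500 = 5,162 kg; Δv = 322×9.8×ln(3.034) = 3155.6×1.1099 ≈ 3502 m/s.
Total Δv = 6661 + 3502 = 10163 m/s.

Δv ≈ 10200 m/s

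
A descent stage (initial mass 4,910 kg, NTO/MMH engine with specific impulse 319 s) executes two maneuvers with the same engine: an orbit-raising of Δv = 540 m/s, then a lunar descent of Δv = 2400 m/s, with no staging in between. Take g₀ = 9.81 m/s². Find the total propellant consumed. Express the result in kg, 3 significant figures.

v_e = Isp · g₀ = 319 × 9.81 = 3129.4 m/s.
After the first burn: m = 4910 × exp(−540/3129.4) = 4910 × 0.84151 = 4,131.81 kg.
After the second burn: m = 4,131.81 × exp(−2400/3129.4) = 4,131.81 × 0.46444 = 1,918.98 kg.
Total propellant = m₀ − m_final = 4910 − 1,918.98 = 2,991.02 kg.

total propellant consumed ≈ 2990 kg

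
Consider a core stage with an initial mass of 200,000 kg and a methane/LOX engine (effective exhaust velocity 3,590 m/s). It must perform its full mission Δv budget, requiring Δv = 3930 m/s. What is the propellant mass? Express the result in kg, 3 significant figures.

propellant mass ≈ 133000 kg

m₀/m_f = exp(Δv / v_e) = exp(3930 / 3590.0) = exp(1.0947) = 2.9883.
m_f = 200,000 / 2.9883 = 66,927.7 kg, so propellant = m₀ − m_f = 200,000 − 66,927.7 = 133,072.3 kg.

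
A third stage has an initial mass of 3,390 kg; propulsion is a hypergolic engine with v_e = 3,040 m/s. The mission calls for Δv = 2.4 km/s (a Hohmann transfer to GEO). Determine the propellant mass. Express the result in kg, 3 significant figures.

propellant mass ≈ 1850 kg

Using Δv = v_e ln(m₀/m_f): m₀/m_f = exp(Δv / v_e) = exp(2400 / 3040.0) = exp(0.7895) = 2.2022.
m_f = 3,390 / 2.2022 = 1,539.37 kg, so propellant = m₀ − m_f = 3,390 − 1,539.37 = 1,850.63 kg.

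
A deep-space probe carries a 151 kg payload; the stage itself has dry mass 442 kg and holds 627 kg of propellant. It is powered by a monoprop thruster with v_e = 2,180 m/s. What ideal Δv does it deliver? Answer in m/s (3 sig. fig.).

Δv ≈ 1570 m/s

m₀ = payload + dry + propellant = 151 + 442 + 627 = 1,220 kg.
m_f = payload + dry = 151 + 442 = 593 kg.
Δv = v_e · ln(m₀/m_f) = 2180.0 × ln(2.057) = 2180.0 × 0.7214 ≈ 1572.7 m/s.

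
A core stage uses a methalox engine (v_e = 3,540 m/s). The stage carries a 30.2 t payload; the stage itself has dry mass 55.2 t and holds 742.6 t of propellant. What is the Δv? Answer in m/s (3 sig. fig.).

m₀ = payload + dry + propellant = 30.2 + 55.2 + 742.6 = 828 t.
m_f = payload + dry = 30.2 + 55.2 = 85.4 t.
By the Tsiolkovsky rocket equation, Δv = v_e · ln(m₀/m_f) = 3540.0 × ln(9.696) = 3540.0 × 2.2717 ≈ 8041.7 m/s.

Δv ≈ 8040 m/s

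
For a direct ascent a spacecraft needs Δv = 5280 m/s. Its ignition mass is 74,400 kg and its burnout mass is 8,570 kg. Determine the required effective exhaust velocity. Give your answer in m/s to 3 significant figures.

ln(m₀/m_f) = ln(74400/8570) = ln(8.681) = 2.1612.
v_e = Δv / ln(m₀/m_f) = 5280 / 2.1612 = 2443.1 m/s.

v_e ≈ 2440 m/s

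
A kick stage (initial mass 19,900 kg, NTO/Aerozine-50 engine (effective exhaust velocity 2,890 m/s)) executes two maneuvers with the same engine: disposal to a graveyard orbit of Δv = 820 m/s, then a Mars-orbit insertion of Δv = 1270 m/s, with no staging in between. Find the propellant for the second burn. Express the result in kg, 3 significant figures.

propellant for the second burn ≈ 5330 kg

After the first burn: m = 19900 × exp(−820/2890.0) = 19900 × 0.75296 = 14,983.9 kg.
After the second burn: m = 14,983.9 × exp(−1270/2890.0) = 14,983.9 × 0.64439 = 9,655.48 kg.
Second-burn propellant = 14,983.9 − 9,655.48 = 5,328.42 kg.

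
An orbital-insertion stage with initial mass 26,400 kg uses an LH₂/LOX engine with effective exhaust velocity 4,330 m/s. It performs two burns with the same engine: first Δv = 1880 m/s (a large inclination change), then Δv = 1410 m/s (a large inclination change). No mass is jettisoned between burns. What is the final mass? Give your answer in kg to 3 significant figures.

After the first burn: m = 26400 × exp(−1880/4330.0) = 26400 × 0.64780 = 17,101.9 kg.
After the second burn: m = 17,101.9 × exp(−1410/4330.0) = 17,101.9 × 0.72207 = 12,348.8 kg.

final mass ≈ 12300 kg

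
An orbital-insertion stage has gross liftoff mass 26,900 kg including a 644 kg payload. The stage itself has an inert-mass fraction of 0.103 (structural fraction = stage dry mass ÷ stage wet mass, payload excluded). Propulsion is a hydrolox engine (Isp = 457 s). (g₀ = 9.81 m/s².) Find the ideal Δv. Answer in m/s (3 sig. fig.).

Stage wet mass = m₀ − payload = 26,900 − 644 = 26,256 kg.
Stage dry mass = ε × stage wet mass = 0.103 × 26,256 = 2,704.37 kg.
Burnout mass m_f = stage dry + payload = 2,704.37 + 644 = 3,348.37 kg.
v_e = Isp · g₀ = 457 × 9.81 = 4483.2 m/s.
Rocket equation: Δv = v_e · ln(26,900/3,348.37) = 4483.2 × ln(8.034) = 4483.2 × 2.0837 ≈ 9341 m/s.

Δv ≈ 9340 m/s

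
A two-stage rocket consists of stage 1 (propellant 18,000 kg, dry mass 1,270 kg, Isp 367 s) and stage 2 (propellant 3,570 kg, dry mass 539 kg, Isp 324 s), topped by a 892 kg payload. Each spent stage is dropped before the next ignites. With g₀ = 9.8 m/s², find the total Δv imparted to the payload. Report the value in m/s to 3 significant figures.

Δv ≈ 8840 m/s

Ignition mass of stage 1 = 18,000+1,270 + 3,570+539 + 892 = 24,271 kg.
Stage 1: m₀ = 24,271 kg, m_f = 24,271 − 18,000 = 6,271 kg; Δv = 367×9.8×ln(3.87) = 3596.6×1.3533 ≈ 4867 m/s.
Stage 2: m₀ = 5,001 kg, m_f = 5,001 − 3,570 = 1,431 kg; Δv = 324×9.8×ln(3.495) = 3175.2×1.2513 ≈ 3973 m/s.
Total Δv = 4867 + 3973 = 8840 m/s.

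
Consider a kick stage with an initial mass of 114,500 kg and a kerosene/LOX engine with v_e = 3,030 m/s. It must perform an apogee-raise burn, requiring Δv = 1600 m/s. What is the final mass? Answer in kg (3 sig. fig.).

final mass ≈ 67500 kg

m₀/m_f = exp(Δv / v_e) = exp(1600 / 3030.0) = exp(0.5281) = 1.6956.
m_f = m₀ / 1.6956 = 114,500 / 1.6956 = 67,527.7 kg.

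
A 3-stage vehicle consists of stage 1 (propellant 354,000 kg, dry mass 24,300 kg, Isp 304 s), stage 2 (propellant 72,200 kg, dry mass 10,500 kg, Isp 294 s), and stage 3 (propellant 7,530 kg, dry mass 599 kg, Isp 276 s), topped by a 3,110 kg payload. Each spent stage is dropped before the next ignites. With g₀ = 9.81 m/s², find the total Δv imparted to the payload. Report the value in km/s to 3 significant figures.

Ignition mass of stage 1 = 354,000+24,300 + 72,200+10,500 + 7,530+599 + 3,110 = 472,239 kg.
Stage 1: m₀ = 472,239 kg, m_f = 472,239 − 354,000 = 118,239 kg; Δv = 304×9.81×ln(3.994) = 2982.2×1.3848 ≈ 4130 m/s.
Stage 2: m₀ = 93,939 kg, m_f = 93,939 − 72,200 = 21,739 kg; Δv = 294×9.81×ln(4.321) = 2884.1×1.4635 ≈ 4221 m/s.
Stage 3: m₀ = 11,239 kg, m_f = 11,239 − 7,530 = 3,709 kg; Δv = 276×9.81×ln(3.03) = 2707.6×1.1086 ≈ 3002 m/s.
Total Δv = 4130 + 4221 + 3002 = 11353 m/s.

Δv ≈ 11.4 km/s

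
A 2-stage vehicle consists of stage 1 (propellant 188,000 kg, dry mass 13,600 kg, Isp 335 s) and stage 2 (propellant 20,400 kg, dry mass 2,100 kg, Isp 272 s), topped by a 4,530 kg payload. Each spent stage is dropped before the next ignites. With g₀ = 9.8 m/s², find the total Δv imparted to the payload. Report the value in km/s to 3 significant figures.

Δv ≈ 9.42 km/s

Ignition mass of stage 1 = 188,000+13,600 + 20,400+2,100 + 4,530 = 228,630 kg.
Stage 1: m₀ = 228,630 kg, m_f = 228,630 − 188,000 = 40,630 kg; Δv = 335×9.8×ln(5.627) = 3283.0×1.7276 ≈ 5672 m/s.
Stage 2: m₀ = 27,030 kg, m_f = 27,030 − 20,400 = 6,630 kg; Δv = 272×9.8×ln(4.077) = 2665.6×1.4053 ≈ 3746 m/s.
Total Δv = 5672 + 3746 = 9418 m/s.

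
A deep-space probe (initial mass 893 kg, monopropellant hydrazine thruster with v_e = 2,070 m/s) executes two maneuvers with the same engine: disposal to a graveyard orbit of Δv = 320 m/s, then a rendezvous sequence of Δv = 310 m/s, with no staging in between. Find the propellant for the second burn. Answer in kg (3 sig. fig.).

propellant for the second burn ≈ 106 kg

After the first burn: m = 893 × exp(−320/2070.0) = 893 × 0.85677 = 765.096 kg.
After the second burn: m = 765.096 × exp(−310/2070.0) = 765.096 × 0.86092 = 658.686 kg.
Second-burn propellant = 765.096 − 658.686 = 106.41 kg.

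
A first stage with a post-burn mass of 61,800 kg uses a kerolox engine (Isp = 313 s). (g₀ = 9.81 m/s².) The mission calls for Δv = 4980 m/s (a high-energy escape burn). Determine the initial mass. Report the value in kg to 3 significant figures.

initial mass ≈ 313000 kg

v_e = Isp · g₀ = 313 × 9.81 = 3070.5 m/s.
m₀/m_f = exp(Δv / v_e) = exp(4980 / 3070.5) = exp(1.6219) = 5.0625.
m₀ = m_f × 5.0625 = 61,800 × 5.0625 = 312,863 kg.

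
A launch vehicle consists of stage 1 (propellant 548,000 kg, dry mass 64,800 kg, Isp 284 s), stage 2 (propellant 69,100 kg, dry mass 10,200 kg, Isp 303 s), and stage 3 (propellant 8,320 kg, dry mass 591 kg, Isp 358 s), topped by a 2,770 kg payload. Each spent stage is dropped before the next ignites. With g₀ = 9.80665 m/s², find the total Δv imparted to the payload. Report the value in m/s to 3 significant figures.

Ignition mass of stage 1 = 548,000+64,800 + 69,100+10,200 + 8,320+591 + 2,770 = 703,781 kg.
Stage 1: m₀ = 703,781 kg, m_f = 703,781 − 548,000 = 155,781 kg; Δv = 284×9.80665×ln(4.518) = 2785.1×1.5080 ≈ 4200 m/s.
Stage 2: m₀ = 90,981 kg, m_f = 90,981 − 69,100 = 21,881 kg; Δv = 303×9.80665×ln(4.158) = 2971.4×1.4250 ≈ 4234 m/s.
Stage 3: m₀ = 11,681 kg, m_f = 11,681 − 8,320 = 3,361 kg; Δv = 358×9.80665×ln(3.475) = 3510.8×1.2457 ≈ 4373 m/s.
Total Δv = 4200 + 4234 + 4373 = 12807 m/s.

Δv ≈ 12800 m/s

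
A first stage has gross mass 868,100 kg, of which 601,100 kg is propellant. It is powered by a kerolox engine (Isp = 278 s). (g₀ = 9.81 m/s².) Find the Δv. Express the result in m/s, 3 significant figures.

Δv ≈ 3220 m/s

v_e = Isp · g₀ = 278 × 9.81 = 2727.2 m/s.
m_f = m₀ − m_prop = 868,100 − 601,100 = 267,000 kg.
Using Δv = v_e ln(m₀/m_f): Δv = v_e · ln(m₀/m_f) = 2727.2 × ln(3.251) = 2727.2 × 1.1791 ≈ 3215.5 m/s.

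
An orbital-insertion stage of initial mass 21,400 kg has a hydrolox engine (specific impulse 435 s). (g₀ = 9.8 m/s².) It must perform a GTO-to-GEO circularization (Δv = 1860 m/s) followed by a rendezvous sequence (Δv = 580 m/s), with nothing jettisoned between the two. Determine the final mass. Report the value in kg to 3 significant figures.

final mass ≈ 12100 kg

v_e = Isp · g₀ = 435 × 9.8 = 4263.0 m/s.
After the first burn: m = 21400 × exp(−1860/4263.0) = 21400 × 0.64642 = 13,833.4 kg.
After the second burn: m = 13,833.4 × exp(−580/4263.0) = 13,833.4 × 0.87280 = 12,073.8 kg.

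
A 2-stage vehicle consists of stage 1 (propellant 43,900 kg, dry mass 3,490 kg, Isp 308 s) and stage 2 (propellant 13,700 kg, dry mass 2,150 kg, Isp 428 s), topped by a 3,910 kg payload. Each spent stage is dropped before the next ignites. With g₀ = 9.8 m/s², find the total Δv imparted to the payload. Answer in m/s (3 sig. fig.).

Δv ≈ 8160 m/s

Ignition mass of stage 1 = 43,900+3,490 + 13,700+2,150 + 3,910 = 67,150 kg.
Stage 1: m₀ = 67,150 kg, m_f = 67,150 − 43,900 = 23,250 kg; Δv = 308×9.8×ln(2.888) = 3018.4×1.0606 ≈ 3201 m/s.
Stage 2: m₀ = 19,760 kg, m_f = 19,760 − 13,700 = 6,060 kg; Δv = 428×9.8×ln(3.261) = 4194.4×1.1819 ≈ 4958 m/s.
Total Δv = 3201 + 4958 = 8159 m/s.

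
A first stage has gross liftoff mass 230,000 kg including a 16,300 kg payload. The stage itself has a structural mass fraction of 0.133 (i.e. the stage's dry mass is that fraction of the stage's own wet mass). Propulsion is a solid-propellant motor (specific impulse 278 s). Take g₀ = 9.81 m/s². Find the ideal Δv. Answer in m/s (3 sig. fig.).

Stage wet mass = m₀ − payload = 230,000 − 16,300 = 213,700 kg.
Stage dry mass = ε × stage wet mass = 0.133 × 213,700 = 28,422.1 kg.
Burnout mass m_f = stage dry + payload = 28,422.1 + 16,300 = 44,722.1 kg.
v_e = Isp · g₀ = 278 × 9.81 = 2727.2 m/s.
Δv = v_e · ln(230,000/44,722.1) = 2727.2 × ln(5.143) = 2727.2 × 1.6376 ≈ 4466 m/s.

Δv ≈ 4470 m/s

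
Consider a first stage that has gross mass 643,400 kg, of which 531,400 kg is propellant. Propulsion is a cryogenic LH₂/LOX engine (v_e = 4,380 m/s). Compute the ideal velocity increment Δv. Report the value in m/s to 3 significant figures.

Δv ≈ 7660 m/s

m_f = m₀ − m_prop = 643,400 − 531,400 = 112,000 kg.
Using Δv = v_e ln(m₀/m_f): Δv = v_e · ln(m₀/m_f) = 4380.0 × ln(5.745) = 4380.0 × 1.7483 ≈ 7657.4 m/s.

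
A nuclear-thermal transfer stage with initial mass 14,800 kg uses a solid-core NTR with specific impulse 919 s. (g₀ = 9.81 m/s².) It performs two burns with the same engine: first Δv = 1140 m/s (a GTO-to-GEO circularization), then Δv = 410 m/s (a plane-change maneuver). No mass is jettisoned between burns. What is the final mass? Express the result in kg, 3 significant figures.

v_e = Isp · g₀ = 919 × 9.81 = 9015.4 m/s.
After the first burn: m = 14800 × exp(−1140/9015.4) = 14800 × 0.88122 = 13,042.1 kg.
After the second burn: m = 13,042.1 × exp(−410/9015.4) = 13,042.1 × 0.95554 = 12,462.2 kg.

final mass ≈ 12500 kg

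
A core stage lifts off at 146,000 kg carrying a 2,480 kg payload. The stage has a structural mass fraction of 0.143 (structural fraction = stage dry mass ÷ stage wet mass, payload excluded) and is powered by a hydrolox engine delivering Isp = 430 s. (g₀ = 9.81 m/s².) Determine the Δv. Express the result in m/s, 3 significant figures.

Δv ≈ 7800 m/s

Stage wet mass = m₀ − payload = 146,000 − 2,480 = 143,520 kg.
Stage dry mass = ε × stage wet mass = 0.143 × 143,520 = 20,523.4 kg.
Burnout mass m_f = stage dry + payload = 20,523.4 + 2,480 = 23,003.4 kg.
v_e = Isp · g₀ = 430 × 9.81 = 4218.3 m/s.
From the ideal rocket equation, Δv = v_e · ln(146,000/23,003.4) = 4218.3 × ln(6.347) = 4218.3 × 1.8480 ≈ 7795 m/s.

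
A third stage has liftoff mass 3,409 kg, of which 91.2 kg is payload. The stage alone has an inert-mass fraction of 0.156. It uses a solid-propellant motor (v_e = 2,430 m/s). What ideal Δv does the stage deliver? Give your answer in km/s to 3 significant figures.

Δv ≈ 4.19 km/s

Stage wet mass = m₀ − payload = 3,409 − 91.2 = 3,317.8 kg.
Stage dry mass = ε × stage wet mass = 0.156 × 3,317.8 = 517.577 kg.
Burnout mass m_f = stage dry + payload = 517.577 + 91.2 = 608.777 kg.
From the ideal rocket equation, Δv = v_e · ln(3,409/608.777) = 2430.0 × ln(5.6) = 2430.0 × 1.7227 ≈ 4186 m/s.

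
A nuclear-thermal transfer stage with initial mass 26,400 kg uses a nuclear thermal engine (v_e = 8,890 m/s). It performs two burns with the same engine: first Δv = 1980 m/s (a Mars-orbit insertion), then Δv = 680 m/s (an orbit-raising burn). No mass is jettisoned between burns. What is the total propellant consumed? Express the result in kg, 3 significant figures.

total propellant consumed ≈ 6830 kg

After the first burn: m = 26400 × exp(−1980/8890.0) = 26400 × 0.80034 = 21,129 kg.
After the second burn: m = 21,129 × exp(−680/8890.0) = 21,129 × 0.92636 = 19,573.1 kg.
Total propellant = m₀ − m_final = 26400 − 19,573.1 = 6,826.9 kg.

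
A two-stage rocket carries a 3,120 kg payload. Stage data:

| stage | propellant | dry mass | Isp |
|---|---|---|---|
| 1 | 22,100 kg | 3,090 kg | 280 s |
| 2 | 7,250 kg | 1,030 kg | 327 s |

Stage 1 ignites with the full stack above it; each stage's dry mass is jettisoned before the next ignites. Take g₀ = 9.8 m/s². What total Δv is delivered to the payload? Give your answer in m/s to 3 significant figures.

Ignition mass of stage 1 = 22,100+3,090 + 7,250+1,030 + 3,120 = 36,590 kg.
Stage 1: m₀ = 36,590 kg, m_f = 36,590 − 22,100 = 14,490 kg; Δv = 280×9.8×ln(2.525) = 2744.0×0.9263 ≈ 2542 m/s.
Stage 2: m₀ = 11,400 kg, m_f = 11,400 − 7,250 = 4,150 kg; Δv = 327×9.8×ln(2.747) = 3204.6×1.0105 ≈ 3238 m/s.
Total Δv = 2542 + 3238 = 5780 m/s.

Δv ≈ 5780 m/s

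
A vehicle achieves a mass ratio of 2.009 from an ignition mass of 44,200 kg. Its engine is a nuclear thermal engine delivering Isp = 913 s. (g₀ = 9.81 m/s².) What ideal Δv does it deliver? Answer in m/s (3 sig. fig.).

v_e = Isp · g₀ = 913 × 9.81 = 8956.5 m/s.
Δv = v_e · ln(2.009) = 8956.5 × 0.6976 ≈ 6248.4 m/s.

Δv ≈ 6250 m/s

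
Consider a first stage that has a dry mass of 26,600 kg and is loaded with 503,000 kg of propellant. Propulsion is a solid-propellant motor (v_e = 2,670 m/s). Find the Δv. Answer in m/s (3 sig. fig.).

m₀ = m_dry + m_prop = 26,600 + 503,000 = 529,600 kg.
Δv = v_e · ln(m₀/m_f) = 2670.0 × ln(19.91) = 2670.0 × 2.9912 ≈ 7986.5 m/s.

Δv ≈ 7990 m/s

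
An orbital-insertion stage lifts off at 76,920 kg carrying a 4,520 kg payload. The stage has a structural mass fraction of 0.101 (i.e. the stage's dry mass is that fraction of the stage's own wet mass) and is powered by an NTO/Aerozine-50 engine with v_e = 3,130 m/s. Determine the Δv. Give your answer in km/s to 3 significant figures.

Stage wet mass = m₀ − payload = 76,920 − 4,520 = 72,400 kg.
Stage dry mass = ε × stage wet mass = 0.101 × 72,400 = 7,312.4 kg.
Burnout mass m_f = stage dry + payload = 7,312.4 + 4,520 = 11,832.4 kg.
Δv = v_e · ln(76,920/11,832.4) = 3130.0 × ln(6.501) = 3130.0 × 1.8719 ≈ 5859 m/s.

Δv ≈ 5.86 km/s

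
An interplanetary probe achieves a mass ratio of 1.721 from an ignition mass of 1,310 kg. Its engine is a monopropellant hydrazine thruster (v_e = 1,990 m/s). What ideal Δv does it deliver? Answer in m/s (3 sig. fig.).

Using Δv = v_e ln(m₀/m_f): Δv = v_e · ln(1.721) = 1990.0 × 0.5429 ≈ 1080.4 m/s.

Δv ≈ 1080 m/s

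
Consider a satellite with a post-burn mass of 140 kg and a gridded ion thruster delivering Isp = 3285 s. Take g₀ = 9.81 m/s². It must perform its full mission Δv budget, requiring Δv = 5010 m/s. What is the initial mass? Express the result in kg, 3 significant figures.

v_e = Isp · g₀ = 3285 × 9.81 = 32225.9 m/s.
m₀/m_f = exp(Δv / v_e) = exp(5010 / 32225.9) = exp(0.1555) = 1.1682.
m₀ = m_f × 1.1682 = 140 × 1.1682 = 163.548 kg.

initial mass ≈ 164 kg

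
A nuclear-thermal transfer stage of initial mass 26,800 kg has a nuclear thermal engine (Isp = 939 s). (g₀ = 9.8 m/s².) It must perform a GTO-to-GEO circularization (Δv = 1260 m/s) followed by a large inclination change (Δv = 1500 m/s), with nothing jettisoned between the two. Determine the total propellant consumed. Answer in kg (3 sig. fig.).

total propellant consumed ≈ 6940 kg

v_e = Isp · g₀ = 939 × 9.8 = 9202.2 m/s.
After the first burn: m = 26800 × exp(−1260/9202.2) = 26800 × 0.87204 = 23,370.7 kg.
After the second burn: m = 23,370.7 × exp(−1500/9202.2) = 23,370.7 × 0.84959 = 19,855.5 kg.
Total propellant = m₀ − m_final = 26800 − 19,855.5 = 6,944.5 kg.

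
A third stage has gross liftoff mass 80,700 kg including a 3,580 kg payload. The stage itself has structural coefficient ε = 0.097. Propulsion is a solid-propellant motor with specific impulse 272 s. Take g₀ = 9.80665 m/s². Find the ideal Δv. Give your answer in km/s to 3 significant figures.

Δv ≈ 5.30 km/s

Stage wet mass = m₀ − payload = 80,700 − 3,580 = 77,120 kg.
Stage dry mass = ε × stage wet mass = 0.097 × 77,120 = 7,480.64 kg.
Burnout mass m_f = stage dry + payload = 7,480.64 + 3,580 = 11,060.64 kg.
v_e = Isp · g₀ = 272 × 9.80665 = 2667.4 m/s.
By the Tsiolkovsky rocket equation, Δv = v_e · ln(80,700/11,060.64) = 2667.4 × ln(7.296) = 2667.4 × 1.9873 ≈ 5301 m/s.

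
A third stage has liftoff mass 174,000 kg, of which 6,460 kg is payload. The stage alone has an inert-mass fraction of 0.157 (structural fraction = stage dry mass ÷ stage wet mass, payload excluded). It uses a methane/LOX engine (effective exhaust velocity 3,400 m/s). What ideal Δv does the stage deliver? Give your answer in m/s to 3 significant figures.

Δv ≈ 5680 m/s

Stage wet mass = m₀ − payload = 174,000 − 6,460 = 167,540 kg.
Stage dry mass = ε × stage wet mass = 0.157 × 167,540 = 26,303.8 kg.
Burnout mass m_f = stage dry + payload = 26,303.8 + 6,460 = 32,763.8 kg.
Rocket equation: Δv = v_e · ln(174,000/32,763.8) = 3400.0 × ln(5.311) = 3400.0 × 1.6697 ≈ 5677 m/s.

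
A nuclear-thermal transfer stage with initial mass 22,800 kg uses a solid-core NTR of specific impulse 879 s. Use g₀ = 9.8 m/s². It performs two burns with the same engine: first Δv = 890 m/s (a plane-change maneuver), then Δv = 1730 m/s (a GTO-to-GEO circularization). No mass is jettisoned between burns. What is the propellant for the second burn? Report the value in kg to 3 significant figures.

v_e = Isp · g₀ = 879 × 9.8 = 8614.2 m/s.
After the first burn: m = 22800 × exp(−890/8614.2) = 22800 × 0.90184 = 20,562 kg.
After the second burn: m = 20,562 × exp(−1730/8614.2) = 20,562 × 0.81805 = 16,820.7 kg.
Second-burn propellant = 20,562 − 16,820.7 = 3,741.3 kg.

propellant for the second burn ≈ 3740 kg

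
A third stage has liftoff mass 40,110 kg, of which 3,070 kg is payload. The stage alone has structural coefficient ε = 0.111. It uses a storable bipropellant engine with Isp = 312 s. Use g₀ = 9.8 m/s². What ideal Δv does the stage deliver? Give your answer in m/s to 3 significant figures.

Stage wet mass = m₀ − payload = 40,110 − 3,070 = 37,040 kg.
Stage dry mass = ε × stage wet mass = 0.111 × 37,040 = 4,111.44 kg.
Burnout mass m_f = stage dry + payload = 4,111.44 + 3,070 = 7,181.44 kg.
v_e = Isp · g₀ = 312 × 9.8 = 3057.6 m/s.
Using Δv = v_e ln(m₀/m_f): Δv = v_e · ln(40,110/7,181.44) = 3057.6 × ln(5.585) = 3057.6 × 1.7201 ≈ 5259 m/s.

Δv ≈ 5260 m/s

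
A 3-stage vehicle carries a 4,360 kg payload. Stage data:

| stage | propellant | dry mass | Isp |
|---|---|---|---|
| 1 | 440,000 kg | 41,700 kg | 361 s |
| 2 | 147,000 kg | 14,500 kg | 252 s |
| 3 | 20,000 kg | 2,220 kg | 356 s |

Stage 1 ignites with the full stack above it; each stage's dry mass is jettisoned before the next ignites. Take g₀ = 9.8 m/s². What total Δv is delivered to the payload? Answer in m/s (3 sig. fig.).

Ignition mass of stage 1 = 440,000+41,700 + 147,000+14,500 + 20,000+2,220 + 4,360 = 669,780 kg.
Stage 1: m₀ = 669,780 kg, m_f = 669,780 − 440,000 = 229,780 kg; Δv = 361×9.8×ln(2.915) = 3537.8×1.0698 ≈ 3785 m/s.
Stage 2: m₀ = 188,080 kg, m_f = 188,080 − 147,000 = 41,080 kg; Δv = 252×9.8×ln(4.578) = 2469.6×1.5213 ≈ 3757 m/s.
Stage 3: m₀ = 26,580 kg, m_f = 26,580 − 20,000 = 6,580 kg; Δv = 356×9.8×ln(4.04) = 3488.8×1.3961 ≈ 4871 m/s.
Total Δv = 3785 + 3757 + 4871 = 12413 m/s.

Δv ≈ 12400 m/s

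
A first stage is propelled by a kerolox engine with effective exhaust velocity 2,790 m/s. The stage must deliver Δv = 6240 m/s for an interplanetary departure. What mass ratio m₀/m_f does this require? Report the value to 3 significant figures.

m₀/m_f = exp(Δv / v_e) = exp(6240 / 2790.0) = exp(2.2366) = 9.3611.

mass ratio ≈ 9.36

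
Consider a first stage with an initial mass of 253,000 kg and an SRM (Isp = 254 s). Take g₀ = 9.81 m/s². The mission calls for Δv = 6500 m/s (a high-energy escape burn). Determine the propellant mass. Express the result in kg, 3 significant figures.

v_e = Isp · g₀ = 254 × 9.81 = 2491.7 m/s.
By the Tsiolkovsky rocket equation, m₀/m_f = exp(Δv / v_e) = exp(6500 / 2491.7) = exp(2.6086) = 13.5803.
m_f = 253,000 / 13.5803 = 18,629.9 kg, so propellant = m₀ − m_f = 253,000 − 18,629.9 = 234,370.1 kg.

propellant mass ≈ 234000 kg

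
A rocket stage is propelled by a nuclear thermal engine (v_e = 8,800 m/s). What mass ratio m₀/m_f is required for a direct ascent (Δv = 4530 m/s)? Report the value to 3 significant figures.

m₀/m_f = exp(Δv / v_e) = exp(4530 / 8800.0) = exp(0.5148) = 1.6733.

mass ratio ≈ 1.67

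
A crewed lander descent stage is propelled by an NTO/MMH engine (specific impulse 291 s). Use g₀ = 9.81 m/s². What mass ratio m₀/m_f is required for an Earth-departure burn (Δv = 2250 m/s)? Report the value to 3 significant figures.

mass ratio ≈ 2.20

v_e = Isp · g₀ = 291 × 9.81 = 2854.7 m/s.
m₀/m_f = exp(Δv / v_e) = exp(2250 / 2854.7) = exp(0.7882) = 2.1994.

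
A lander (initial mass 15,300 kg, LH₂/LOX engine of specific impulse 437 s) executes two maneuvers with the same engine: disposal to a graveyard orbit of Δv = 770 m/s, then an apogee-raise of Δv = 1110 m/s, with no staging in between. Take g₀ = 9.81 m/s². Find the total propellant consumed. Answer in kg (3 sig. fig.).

v_e = Isp · g₀ = 437 × 9.81 = 4287.0 m/s.
After the first burn: m = 15300 × exp(−770/4287.0) = 15300 × 0.83559 = 12,784.5 kg.
After the second burn: m = 12,784.5 × exp(−1110/4287.0) = 12,784.5 × 0.77188 = 9,868.1 kg.
Total propellant = m₀ − m_final = 15300 − 9,868.1 = 5,431.9 kg.

total propellant consumed ≈ 5430 kg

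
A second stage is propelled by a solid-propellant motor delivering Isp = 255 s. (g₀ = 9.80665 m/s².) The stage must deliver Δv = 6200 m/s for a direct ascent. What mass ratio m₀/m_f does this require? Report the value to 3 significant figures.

v_e = Isp · g₀ = 255 × 9.80665 = 2500.7 m/s.
By the Tsiolkovsky rocket equation, m₀/m_f = exp(Δv / v_e) = exp(6200 / 2500.7) = exp(2.4793) = 11.9330.

mass ratio ≈ 11.9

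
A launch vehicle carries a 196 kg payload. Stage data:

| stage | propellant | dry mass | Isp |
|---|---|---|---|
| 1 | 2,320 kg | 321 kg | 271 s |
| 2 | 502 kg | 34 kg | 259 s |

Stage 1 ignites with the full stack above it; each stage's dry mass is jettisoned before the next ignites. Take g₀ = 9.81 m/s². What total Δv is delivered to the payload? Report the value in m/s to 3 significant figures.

Ignition mass of stage 1 = 2,320+321 + 502+34 + 196 = 3,373 kg.
Stage 1: m₀ = 3,373 kg, m_f = 3,373 − 2,320 = 1,053 kg; Δv = 271×9.81×ln(3.203) = 2658.5×1.1642 ≈ 3095 m/s.
Stage 2: m₀ = 732 kg, m_f = 732 − 502 = 230 kg; Δv = 259×9.81×ln(3.183) = 2540.8×1.1577 ≈ 2941 m/s.
Total Δv = 3095 + 2941 = 6036 m/s.

Δv ≈ 6040 m/s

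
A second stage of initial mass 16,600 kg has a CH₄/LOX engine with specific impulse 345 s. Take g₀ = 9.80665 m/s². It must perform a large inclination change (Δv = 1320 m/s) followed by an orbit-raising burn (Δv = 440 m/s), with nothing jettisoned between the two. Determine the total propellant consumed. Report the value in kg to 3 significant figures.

total propellant consumed ≈ 6730 kg

v_e = Isp · g₀ = 345 × 9.80665 = 3383.3 m/s.
After the first burn: m = 16600 × exp(−1320/3383.3) = 16600 × 0.67695 = 11,237.4 kg.
After the second burn: m = 11,237.4 × exp(−440/3383.3) = 11,237.4 × 0.87805 = 9,867 kg.
Total propellant = m₀ − m_final = 16600 − 9,867 = 6,733 kg.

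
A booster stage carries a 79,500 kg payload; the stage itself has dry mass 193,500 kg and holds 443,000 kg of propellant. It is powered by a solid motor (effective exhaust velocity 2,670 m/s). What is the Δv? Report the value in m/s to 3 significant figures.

Δv ≈ 2570 m/s

m₀ = payload + dry + propellant = 79,500 + 193,500 + 443,000 = 716,000 kg.
m_f = payload + dry = 79,500 + 193,500 = 273,000 kg.
Rocket equation: Δv = v_e · ln(m₀/m_f) = 2670.0 × ln(2.623) = 2670.0 × 0.9642 ≈ 2574.4 m/s.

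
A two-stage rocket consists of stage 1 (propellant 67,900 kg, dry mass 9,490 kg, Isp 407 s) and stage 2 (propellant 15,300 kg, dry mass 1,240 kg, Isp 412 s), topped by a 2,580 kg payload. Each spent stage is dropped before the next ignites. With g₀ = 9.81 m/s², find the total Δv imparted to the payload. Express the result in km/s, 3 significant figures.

Ignition mass of stage 1 = 67,900+9,490 + 15,300+1,240 + 2,580 = 96,510 kg.
Stage 1: m₀ = 96,510 kg, m_f = 96,510 − 67,900 = 28,610 kg; Δv = 407×9.81×ln(3.373) = 3992.7×1.2159 ≈ 4855 m/s.
Stage 2: m₀ = 19,120 kg, m_f = 19,120 − 15,300 = 3,820 kg; Δv = 412×9.81×ln(5.005) = 4041.7×1.6105 ≈ 6509 m/s.
Total Δv = 4855 + 6509 = 11364 m/s.

Δv ≈ 11.4 km/s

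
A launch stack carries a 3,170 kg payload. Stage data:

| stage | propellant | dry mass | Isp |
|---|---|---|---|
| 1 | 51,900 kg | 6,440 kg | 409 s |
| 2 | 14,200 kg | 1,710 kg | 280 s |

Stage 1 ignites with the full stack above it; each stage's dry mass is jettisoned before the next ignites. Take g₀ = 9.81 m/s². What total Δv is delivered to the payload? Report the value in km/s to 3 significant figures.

Ignition mass of stage 1 = 51,900+6,440 + 14,200+1,710 + 3,170 = 77,420 kg.
Stage 1: m₀ = 77,420 kg, m_f = 77,420 − 51,900 = 25,520 kg; Δv = 409×9.81×ln(3.034) = 4012.3×1.1098 ≈ 4453 m/s.
Stage 2: m₀ = 19,080 kg, m_f = 19,080 − 14,200 = 4,880 kg; Δv = 280×9.81×ln(3.91) = 2746.8×1.3635 ≈ 3745 m/s.
Total Δv = 4453 + 3745 = 8198 m/s.

Δv ≈ 8.20 km/s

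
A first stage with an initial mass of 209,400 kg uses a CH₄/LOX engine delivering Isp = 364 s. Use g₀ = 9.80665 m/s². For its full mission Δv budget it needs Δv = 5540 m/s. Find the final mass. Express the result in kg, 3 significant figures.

final mass ≈ 44400 kg

v_e = Isp · g₀ = 364 × 9.80665 = 3569.6 m/s.
By the Tsiolkovsky rocket equation, m₀/m_f = exp(Δv / v_e) = exp(5540 / 3569.6) = exp(1.5520) = 4.7208.
m_f = m₀ / 4.7208 = 209,400 / 4.7208 = 44,356.9 kg.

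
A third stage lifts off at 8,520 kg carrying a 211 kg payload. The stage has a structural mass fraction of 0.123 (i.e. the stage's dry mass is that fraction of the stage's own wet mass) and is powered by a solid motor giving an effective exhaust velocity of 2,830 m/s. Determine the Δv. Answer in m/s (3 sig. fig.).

Stage wet mass = m₀ − payload = 8,520 − 211 = 8,309 kg.
Stage dry mass = ε × stage wet mass = 0.123 × 8,309 = 1,022.01 kg.
Burnout mass m_f = stage dry + payload = 1,022.01 + 211 = 1,233.01 kg.
Δv = v_e · ln(8,520/1,233.01) = 2830.0 × ln(6.91) = 2830.0 × 1.9330 ≈ 5470 m/s.

Δv ≈ 5470 m/s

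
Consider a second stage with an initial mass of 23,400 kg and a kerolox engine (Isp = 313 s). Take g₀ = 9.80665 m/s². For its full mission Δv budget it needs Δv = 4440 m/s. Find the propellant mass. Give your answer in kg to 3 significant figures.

propellant mass ≈ 17900 kg

v_e = Isp · g₀ = 313 × 9.80665 = 3069.5 m/s.
Using Δv = v_e ln(m₀/m_f): m₀/m_f = exp(Δv / v_e) = exp(4440 / 3069.5) = exp(1.4465) = 4.2482.
m_f = 23,400 / 4.2482 = 5,508.22 kg, so propellant = m₀ − m_f = 23,400 − 5,508.22 = 17,891.78 kg.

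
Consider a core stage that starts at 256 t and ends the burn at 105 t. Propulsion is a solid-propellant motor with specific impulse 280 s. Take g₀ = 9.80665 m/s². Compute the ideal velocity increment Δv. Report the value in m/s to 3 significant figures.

v_e = Isp · g₀ = 280 × 9.80665 = 2745.9 m/s.
Δv = v_e · ln(m₀/m_f) = 2745.9 × ln(2.438) = 2745.9 × 0.8912 ≈ 2447.2 m/s.

Δv ≈ 2450 m/s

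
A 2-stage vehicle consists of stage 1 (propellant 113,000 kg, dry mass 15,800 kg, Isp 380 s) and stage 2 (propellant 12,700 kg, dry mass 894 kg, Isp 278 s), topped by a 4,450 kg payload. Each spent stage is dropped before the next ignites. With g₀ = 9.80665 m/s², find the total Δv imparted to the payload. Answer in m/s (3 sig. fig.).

Δv ≈ 8790 m/s

Ignition mass of stage 1 = 113,000+15,800 + 12,700+894 + 4,450 = 146,844 kg.
Stage 1: m₀ = 146,844 kg, m_f = 146,844 − 113,000 = 33,844 kg; Δv = 380×9.80665×ln(4.339) = 3726.5×1.4676 ≈ 5469 m/s.
Stage 2: m₀ = 18,044 kg, m_f = 18,044 − 12,700 = 5,344 kg; Δv = 278×9.80665×ln(3.376) = 2726.2×1.2168 ≈ 3317 m/s.
Total Δv = 5469 + 3317 = 8786 m/s.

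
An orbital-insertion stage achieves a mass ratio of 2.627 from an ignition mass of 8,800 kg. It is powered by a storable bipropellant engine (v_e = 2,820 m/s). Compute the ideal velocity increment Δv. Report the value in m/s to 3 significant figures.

From the ideal rocket equation, Δv = v_e · ln(2.627) = 2820.0 × 0.9658 ≈ 2723.7 m/s.

Δv ≈ 2720 m/s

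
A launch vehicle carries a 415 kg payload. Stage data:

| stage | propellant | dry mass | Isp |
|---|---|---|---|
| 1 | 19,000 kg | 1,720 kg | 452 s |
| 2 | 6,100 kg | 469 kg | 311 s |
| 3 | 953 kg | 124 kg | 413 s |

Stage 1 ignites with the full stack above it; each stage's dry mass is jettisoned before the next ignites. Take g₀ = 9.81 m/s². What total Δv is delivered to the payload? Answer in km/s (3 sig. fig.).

Δv ≈ 13.2 km/s

Ignition mass of stage 1 = 19,000+1,720 + 6,100+469 + 953+124 + 415 = 28,781 kg.
Stage 1: m₀ = 28,781 kg, m_f = 28,781 − 19,000 = 9,781 kg; Δv = 452×9.81×ln(2.943) = 4434.1×1.0793 ≈ 4786 m/s.
Stage 2: m₀ = 8,061 kg, m_f = 8,061 − 6,100 = 1,961 kg; Δv = 311×9.81×ln(4.111) = 3050.9×1.4136 ≈ 4313 m/s.
Stage 3: m₀ = 1,492 kg, m_f = 1,492 − 953 = 539 kg; Δv = 413×9.81×ln(2.768) = 4051.5×1.0182 ≈ 4125 m/s.
Total Δv = 4786 + 4313 + 4125 = 13224 m/s.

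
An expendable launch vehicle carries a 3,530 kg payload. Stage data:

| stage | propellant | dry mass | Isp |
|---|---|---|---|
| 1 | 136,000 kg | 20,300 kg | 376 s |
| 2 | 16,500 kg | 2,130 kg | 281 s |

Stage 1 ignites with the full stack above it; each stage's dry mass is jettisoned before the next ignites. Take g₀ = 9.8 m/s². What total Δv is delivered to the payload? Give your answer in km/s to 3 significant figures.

Ignition mass of stage 1 = 136,000+20,300 + 16,500+2,130 + 3,530 = 178,460 kg.
Stage 1: m₀ = 178,460 kg, m_f = 178,460 − 136,000 = 42,460 kg; Δv = 376×9.8×ln(4.203) = 3684.8×1.4358 ≈ 5291 m/s.
Stage 2: m₀ = 22,160 kg, m_f = 22,160 − 16,500 = 5,660 kg; Δv = 281×9.8×ln(3.915) = 2753.8×1.3649 ≈ 3759 m/s.
Total Δv = 5291 + 3759 = 9050 m/s.

Δv ≈ 9.05 km/s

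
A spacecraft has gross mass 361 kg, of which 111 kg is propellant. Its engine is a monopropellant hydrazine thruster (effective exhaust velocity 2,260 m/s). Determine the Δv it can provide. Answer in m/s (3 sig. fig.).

Δv ≈ 830 m/s

m_f = m₀ − m_prop = 361 − 111 = 250 kg.
Δv = v_e · ln(m₀/m_f) = 2260.0 × ln(1.444) = 2260.0 × 0.3674 ≈ 830.4 m/s.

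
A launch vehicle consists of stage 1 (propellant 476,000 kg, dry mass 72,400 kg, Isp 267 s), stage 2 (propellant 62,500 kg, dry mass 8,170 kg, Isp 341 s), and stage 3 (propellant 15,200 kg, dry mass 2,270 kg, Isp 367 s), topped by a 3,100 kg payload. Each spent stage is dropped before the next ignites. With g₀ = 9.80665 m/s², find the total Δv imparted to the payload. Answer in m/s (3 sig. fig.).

Ignition mass of stage 1 = 476,000+72,400 + 62,500+8,170 + 15,200+2,270 + 3,100 = 639,640 kg.
Stage 1: m₀ = 639,640 kg, m_f = 639,640 − 476,000 = 163,640 kg; Δv = 267×9.80665×ln(3.909) = 2618.4×1.3632 ≈ 3569 m/s.
Stage 2: m₀ = 91,240 kg, m_f = 91,240 − 62,500 = 28,740 kg; Δv = 341×9.80665×ln(3.175) = 3344.1×1.1552 ≈ 3863 m/s.
Stage 3: m₀ = 20,570 kg, m_f = 20,570 − 15,200 = 5,370 kg; Δv = 367×9.80665×ln(3.831) = 3599.0×1.3430 ≈ 4834 m/s.
Total Δv = 3569 + 3863 + 4834 = 12266 m/s.

Δv ≈ 12300 m/s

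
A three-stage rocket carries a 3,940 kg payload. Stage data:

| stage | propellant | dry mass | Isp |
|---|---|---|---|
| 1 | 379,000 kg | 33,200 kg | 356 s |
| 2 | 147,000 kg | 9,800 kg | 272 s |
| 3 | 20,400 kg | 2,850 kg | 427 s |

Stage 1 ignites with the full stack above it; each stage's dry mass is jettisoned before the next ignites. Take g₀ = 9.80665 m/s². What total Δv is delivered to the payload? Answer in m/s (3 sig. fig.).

Ignition mass of stage 1 = 379,000+33,200 + 147,000+9,800 + 20,400+2,850 + 3,940 = 596,190 kg.
Stage 1: m₀ = 596,190 kg, m_f = 596,190 − 379,000 = 217,190 kg; Δv = 356×9.80665×ln(2.745) = 3491.2×1.0098 ≈ 3525 m/s.
Stage 2: m₀ = 183,990 kg, m_f = 183,990 − 147,000 = 36,990 kg; Δv = 272×9.80665×ln(4.974) = 2667.4×1.6042 ≈ 4279 m/s.
Stage 3: m₀ = 27,190 kg, m_f = 27,190 − 20,400 = 6,790 kg; Δv = 427×9.80665×ln(4.004) = 4187.4×1.3874 ≈ 5810 m/s.
Total Δv = 3525 + 4279 + 5810 = 13614 m/s.

Δv ≈ 13600 m/s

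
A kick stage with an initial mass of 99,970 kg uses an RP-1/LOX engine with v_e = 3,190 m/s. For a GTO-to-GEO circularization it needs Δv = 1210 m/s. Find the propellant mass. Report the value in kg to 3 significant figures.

propellant mass ≈ 31600 kg

Using Δv = v_e ln(m₀/m_f): m₀/m_f = exp(Δv / v_e) = exp(1210 / 3190.0) = exp(0.3793) = 1.4613.
m_f = 99,970 / 1.4613 = 68,411.7 kg, so propellant = m₀ − m_f = 99,970 − 68,411.7 = 31,558.3 kg.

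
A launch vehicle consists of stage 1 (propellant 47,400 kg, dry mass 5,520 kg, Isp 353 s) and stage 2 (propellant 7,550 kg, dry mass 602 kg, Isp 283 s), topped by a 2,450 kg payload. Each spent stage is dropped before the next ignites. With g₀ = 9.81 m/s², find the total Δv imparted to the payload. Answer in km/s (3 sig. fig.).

Ignition mass of stage 1 = 47,400+5,520 + 7,550+602 + 2,450 = 63,522 kg.
Stage 1: m₀ = 63,522 kg, m_f = 63,522 − 47,400 = 16,122 kg; Δv = 353×9.81×ln(3.94) = 3462.9×1.3712 ≈ 4748 m/s.
Stage 2: m₀ = 10,602 kg, m_f = 10,602 − 7,550 = 3,052 kg; Δv = 283×9.81×ln(3.474) = 2776.2×1.2452 ≈ 3457 m/s.
Total Δv = 4748 + 3457 = 8205 m/s.

Δv ≈ 8.21 km/s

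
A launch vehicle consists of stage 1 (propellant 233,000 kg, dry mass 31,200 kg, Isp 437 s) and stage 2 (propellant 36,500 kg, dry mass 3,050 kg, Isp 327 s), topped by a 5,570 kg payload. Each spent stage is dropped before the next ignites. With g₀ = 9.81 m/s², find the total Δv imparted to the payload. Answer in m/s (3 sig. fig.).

Ignition mass of stage 1 = 233,000+31,200 + 36,500+3,050 + 5,570 = 309,320 kg.
Stage 1: m₀ = 309,320 kg, m_f = 309,320 − 233,000 = 76,320 kg; Δv = 437×9.81×ln(4.053) = 4287.0×1.3994 ≈ 5999 m/s.
Stage 2: m₀ = 45,120 kg, m_f = 45,120 − 36,500 = 8,620 kg; Δv = 327×9.81×ln(5.234) = 3207.9×1.6552 ≈ 5310 m/s.
Total Δv = 5999 + 5310 = 11309 m/s.

Δv ≈ 11300 m/s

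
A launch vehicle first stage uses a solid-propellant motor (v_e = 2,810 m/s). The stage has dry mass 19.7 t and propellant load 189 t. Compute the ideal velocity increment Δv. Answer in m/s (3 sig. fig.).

m₀ = m_dry + m_prop = 19.7 + 189 = 208.7 t.
By the Tsiolkovsky rocket equation, Δv = v_e · ln(m₀/m_f) = 2810.0 × ln(10.59) = 2810.0 × 2.3603 ≈ 6632.4 m/s.

Δv ≈ 6630 m/s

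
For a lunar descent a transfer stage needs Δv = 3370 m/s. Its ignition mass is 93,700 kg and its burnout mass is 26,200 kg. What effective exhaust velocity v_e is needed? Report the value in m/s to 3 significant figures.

v_e ≈ 2640 m/s

ln(m₀/m_f) = ln(93700/26200) = ln(3.576) = 1.2743.
By the Tsiolkovsky rocket equation, v_e = Δv / ln(m₀/m_f) = 3370 / 1.2743 = 2644.5 m/s.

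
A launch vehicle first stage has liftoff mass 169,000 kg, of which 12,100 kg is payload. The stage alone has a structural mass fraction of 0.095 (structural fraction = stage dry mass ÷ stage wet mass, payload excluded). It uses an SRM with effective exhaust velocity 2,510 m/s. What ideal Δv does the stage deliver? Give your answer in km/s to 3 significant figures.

Stage wet mass = m₀ − payload = 169,000 − 12,100 = 156,900 kg.
Stage dry mass = ε × stage wet mass = 0.095 × 156,900 = 14,905.5 kg.
Burnout mass m_f = stage dry + payload = 14,905.5 + 12,100 = 27,005.5 kg.
Δv = v_e · ln(169,000/27,005.5) = 2510.0 × ln(6.258) = 2510.0 × 1.8339 ≈ 4603 m/s.

Δv ≈ 4.60 km/s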